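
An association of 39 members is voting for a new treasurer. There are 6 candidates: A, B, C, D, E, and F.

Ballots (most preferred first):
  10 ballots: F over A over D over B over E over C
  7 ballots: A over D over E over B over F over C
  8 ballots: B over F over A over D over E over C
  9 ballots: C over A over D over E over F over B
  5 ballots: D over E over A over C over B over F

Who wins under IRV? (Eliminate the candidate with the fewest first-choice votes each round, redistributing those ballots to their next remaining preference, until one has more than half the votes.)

A

Round 1: A 7, B 8, C 9, D 5, E 0, F 10. E eliminated.
Round 2: A 7, B 8, C 9, D 5, F 10. D eliminated.
Round 3: A 12, B 8, C 9, F 10. B eliminated.
Round 4: A 12, C 9, F 18. C eliminated.
Round 5: A 21, F 18. A has a majority (≥20).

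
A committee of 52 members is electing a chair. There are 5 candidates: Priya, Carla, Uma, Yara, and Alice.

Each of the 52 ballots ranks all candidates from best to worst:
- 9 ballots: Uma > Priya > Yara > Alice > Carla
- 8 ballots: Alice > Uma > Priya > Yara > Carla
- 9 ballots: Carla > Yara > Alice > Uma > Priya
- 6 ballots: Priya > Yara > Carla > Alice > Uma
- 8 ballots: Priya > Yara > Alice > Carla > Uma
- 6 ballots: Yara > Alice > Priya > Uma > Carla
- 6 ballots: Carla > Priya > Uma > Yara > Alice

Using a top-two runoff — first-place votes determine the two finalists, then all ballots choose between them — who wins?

Priya

Round 1 first-place votes: Priya 14, Carla 15, Uma 9, Yara 6, Alice 8. Carla and Priya advance.
Runoff: Carla is ranked above Priya on 15 ballots, Priya above Carla on 37.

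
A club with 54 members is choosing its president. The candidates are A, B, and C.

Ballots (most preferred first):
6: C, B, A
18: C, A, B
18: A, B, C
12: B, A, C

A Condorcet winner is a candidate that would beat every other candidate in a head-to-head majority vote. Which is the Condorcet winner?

A

A vs B: 36–18
A vs C: 30–24
A beats every other candidate.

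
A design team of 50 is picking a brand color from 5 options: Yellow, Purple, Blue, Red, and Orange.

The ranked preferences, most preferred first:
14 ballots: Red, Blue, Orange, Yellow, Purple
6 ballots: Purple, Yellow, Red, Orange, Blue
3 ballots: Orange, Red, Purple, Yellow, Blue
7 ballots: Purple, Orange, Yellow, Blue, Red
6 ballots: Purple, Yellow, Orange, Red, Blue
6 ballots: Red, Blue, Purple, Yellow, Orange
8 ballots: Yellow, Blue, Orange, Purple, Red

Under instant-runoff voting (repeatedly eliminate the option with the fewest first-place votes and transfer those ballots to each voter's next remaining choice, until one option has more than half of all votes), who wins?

Round 1: Yellow 8, Purple 19, Blue 0, Red 20, Orange 3. Blue eliminated.
Round 2: Yellow 8, Purple 19, Red 20, Orange 3. Orange eliminated.
Round 3: Yellow 8, Purple 19, Red 23. Yellow eliminated.
Round 4: Purple 27, Red 23. Purple has a majority (≥26).

Purple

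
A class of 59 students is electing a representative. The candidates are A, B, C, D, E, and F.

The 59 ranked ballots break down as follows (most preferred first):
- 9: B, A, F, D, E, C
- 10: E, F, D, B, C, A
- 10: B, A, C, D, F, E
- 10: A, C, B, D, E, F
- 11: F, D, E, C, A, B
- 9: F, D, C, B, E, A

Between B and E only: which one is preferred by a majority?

B

B is ranked above E on 38 ballots; E above B on 21.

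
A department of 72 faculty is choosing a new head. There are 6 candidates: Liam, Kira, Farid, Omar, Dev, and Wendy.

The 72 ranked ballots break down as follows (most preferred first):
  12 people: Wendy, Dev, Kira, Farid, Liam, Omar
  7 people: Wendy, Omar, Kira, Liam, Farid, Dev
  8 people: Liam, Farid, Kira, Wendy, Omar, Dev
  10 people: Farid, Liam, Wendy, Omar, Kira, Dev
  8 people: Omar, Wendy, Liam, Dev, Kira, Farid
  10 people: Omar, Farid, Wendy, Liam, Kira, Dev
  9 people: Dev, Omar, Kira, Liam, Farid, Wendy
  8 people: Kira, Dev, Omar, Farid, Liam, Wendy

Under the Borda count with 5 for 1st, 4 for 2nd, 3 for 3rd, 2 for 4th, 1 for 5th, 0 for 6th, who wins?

Omar

Liam: 12×1 + 7×2 + 8×5 + 10×4 + 8×3 + 10×2 + 9×2 + 8×1 = 176
Kira: 12×3 + 7×3 + 8×3 + 10×1 + 8×1 + 10×1 + 9×3 + 8×5 = 176
Farid: 12×2 + 7×1 + 8×4 + 10×5 + 8×0 + 10×4 + 9×1 + 8×2 = 178
Omar: 12×0 + 7×4 + 8×1 + 10×2 + 8×5 + 10×5 + 9×4 + 8×3 = 206
Dev: 12×4 + 7×0 + 8×0 + 10×0 + 8×2 + 10×0 + 9×5 + 8×4 = 141
Wendy: 12×5 + 7×5 + 8×2 + 10×3 + 8×4 + 10×3 + 9×0 + 8×0 = 203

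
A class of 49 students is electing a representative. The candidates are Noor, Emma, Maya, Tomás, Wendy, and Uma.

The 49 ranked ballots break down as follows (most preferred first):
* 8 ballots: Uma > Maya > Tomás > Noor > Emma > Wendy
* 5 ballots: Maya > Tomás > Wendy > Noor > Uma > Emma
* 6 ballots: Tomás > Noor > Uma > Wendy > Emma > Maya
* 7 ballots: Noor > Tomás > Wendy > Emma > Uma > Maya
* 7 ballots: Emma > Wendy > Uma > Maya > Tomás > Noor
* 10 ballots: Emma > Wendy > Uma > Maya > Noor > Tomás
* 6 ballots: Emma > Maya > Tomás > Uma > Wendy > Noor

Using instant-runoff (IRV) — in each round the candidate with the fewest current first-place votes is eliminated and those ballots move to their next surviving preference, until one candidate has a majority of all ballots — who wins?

Tomás

Round 1: Noor 7, Emma 23, Maya 5, Tomás 6, Wendy 0, Uma 8. Wendy eliminated.
Round 2: Noor 7, Emma 23, Maya 5, Tomás 6, Uma 8. Maya eliminated.
Round 3: Noor 7, Emma 23, Tomás 11, Uma 8. Noor eliminated.
Round 4: Emma 23, Tomás 18, Uma 8. Uma eliminated.
Round 5: Emma 23, Tomás 26. Tomás has a majority (≥25).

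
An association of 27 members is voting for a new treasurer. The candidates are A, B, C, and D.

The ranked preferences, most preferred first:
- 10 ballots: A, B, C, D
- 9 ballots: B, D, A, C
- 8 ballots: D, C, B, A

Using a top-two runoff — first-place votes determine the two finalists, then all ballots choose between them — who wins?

Round 1 first-place votes: A 10, B 9, C 0, D 8. A and B advance.
Runoff: A is ranked above B on 10 ballots, B above A on 17.

B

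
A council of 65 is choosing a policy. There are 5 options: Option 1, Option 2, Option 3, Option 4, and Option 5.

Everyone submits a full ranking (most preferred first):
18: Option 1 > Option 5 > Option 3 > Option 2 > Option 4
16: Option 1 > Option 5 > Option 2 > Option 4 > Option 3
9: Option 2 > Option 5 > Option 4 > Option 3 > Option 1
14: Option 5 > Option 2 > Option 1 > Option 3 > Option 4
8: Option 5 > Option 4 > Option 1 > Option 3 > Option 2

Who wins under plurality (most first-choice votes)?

Option 1

First-place votes: Option 1 34, Option 2 9, Option 3 0, Option 4 0, Option 5 22.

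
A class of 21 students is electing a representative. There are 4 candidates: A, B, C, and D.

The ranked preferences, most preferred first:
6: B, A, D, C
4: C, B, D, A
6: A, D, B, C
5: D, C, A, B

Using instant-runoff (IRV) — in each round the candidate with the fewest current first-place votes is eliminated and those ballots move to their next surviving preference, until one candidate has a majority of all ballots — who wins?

A

Round 1: A 6, B 6, C 4, D 5. C eliminated.
Round 2: A 6, B 10, D 5. D eliminated.
Round 3: A 11, B 10. A has a majority (≥11).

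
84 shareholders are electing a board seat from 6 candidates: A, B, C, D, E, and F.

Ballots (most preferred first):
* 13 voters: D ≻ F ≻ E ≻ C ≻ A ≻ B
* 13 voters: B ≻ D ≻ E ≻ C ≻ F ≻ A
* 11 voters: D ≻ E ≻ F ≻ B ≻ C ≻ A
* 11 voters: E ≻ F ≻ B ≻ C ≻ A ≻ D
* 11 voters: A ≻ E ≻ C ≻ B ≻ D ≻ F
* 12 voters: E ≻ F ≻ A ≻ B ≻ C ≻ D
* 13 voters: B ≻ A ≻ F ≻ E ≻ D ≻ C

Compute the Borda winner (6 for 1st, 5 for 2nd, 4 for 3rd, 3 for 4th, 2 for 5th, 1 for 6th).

E

A: 13×2 + 13×1 + 11×1 + 11×2 + 11×6 + 12×4 + 13×5 = 251
B: 13×1 + 13×6 + 11×3 + 11×4 + 11×3 + 12×3 + 13×6 = 315
C: 13×3 + 13×3 + 11×2 + 11×3 + 11×4 + 12×2 + 13×1 = 214
D: 13×6 + 13×5 + 11×6 + 11×1 + 11×2 + 12×1 + 13×2 = 280
E: 13×4 + 13×4 + 11×5 + 11×6 + 11×5 + 12×6 + 13×3 = 391
F: 13×5 + 13×2 + 11×4 + 11×5 + 11×1 + 12×5 + 13×4 = 313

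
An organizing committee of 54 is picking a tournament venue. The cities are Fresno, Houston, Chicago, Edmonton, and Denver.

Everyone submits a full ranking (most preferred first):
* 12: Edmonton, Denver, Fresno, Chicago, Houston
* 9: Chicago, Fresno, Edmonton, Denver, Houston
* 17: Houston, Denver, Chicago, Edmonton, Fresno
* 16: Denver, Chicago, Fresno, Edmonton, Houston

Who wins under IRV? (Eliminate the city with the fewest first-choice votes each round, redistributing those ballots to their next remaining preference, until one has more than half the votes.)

Round 1: Fresno 0, Houston 17, Chicago 9, Edmonton 12, Denver 16. Fresno eliminated.
Round 2: Houston 17, Chicago 9, Edmonton 12, Denver 16. Chicago eliminated.
Round 3: Houston 17, Edmonton 21, Denver 16. Denver eliminated.
Round 4: Houston 17, Edmonton 37. Edmonton has a majority (≥28).

Edmonton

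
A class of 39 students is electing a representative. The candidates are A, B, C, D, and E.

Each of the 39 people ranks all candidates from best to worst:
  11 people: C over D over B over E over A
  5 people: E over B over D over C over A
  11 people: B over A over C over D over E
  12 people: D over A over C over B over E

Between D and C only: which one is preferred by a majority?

C

D is ranked above C on 17 ballots; C above D on 22.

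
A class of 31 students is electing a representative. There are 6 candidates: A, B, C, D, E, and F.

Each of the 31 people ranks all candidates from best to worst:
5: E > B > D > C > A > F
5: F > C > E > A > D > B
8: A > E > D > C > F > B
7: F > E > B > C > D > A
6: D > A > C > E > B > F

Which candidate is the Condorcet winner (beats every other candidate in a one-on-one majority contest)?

E

E vs A: 17–14
E vs B: 31–0
E vs C: 20–11
E vs D: 25–6
E vs F: 19–12
E beats every other candidate.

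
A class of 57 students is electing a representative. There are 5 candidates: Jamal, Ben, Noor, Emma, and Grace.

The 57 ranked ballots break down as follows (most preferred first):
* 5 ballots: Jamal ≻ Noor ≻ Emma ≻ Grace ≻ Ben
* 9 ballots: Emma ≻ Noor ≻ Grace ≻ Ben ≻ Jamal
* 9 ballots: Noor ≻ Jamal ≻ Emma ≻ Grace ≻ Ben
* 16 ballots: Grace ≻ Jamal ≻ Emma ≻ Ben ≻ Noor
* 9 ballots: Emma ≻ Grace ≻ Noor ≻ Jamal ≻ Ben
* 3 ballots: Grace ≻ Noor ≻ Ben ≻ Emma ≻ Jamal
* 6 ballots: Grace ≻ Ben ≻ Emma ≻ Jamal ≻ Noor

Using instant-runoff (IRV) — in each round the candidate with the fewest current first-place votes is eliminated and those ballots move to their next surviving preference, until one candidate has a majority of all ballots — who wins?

Round 1: Jamal 5, Ben 0, Noor 9, Emma 18, Grace 25. Ben eliminated.
Round 2: Jamal 5, Noor 9, Emma 18, Grace 25. Jamal eliminated.
Round 3: Noor 14, Emma 18, Grace 25. Noor eliminated.
Round 4: Emma 32, Grace 25. Emma has a majority (≥29).

Emma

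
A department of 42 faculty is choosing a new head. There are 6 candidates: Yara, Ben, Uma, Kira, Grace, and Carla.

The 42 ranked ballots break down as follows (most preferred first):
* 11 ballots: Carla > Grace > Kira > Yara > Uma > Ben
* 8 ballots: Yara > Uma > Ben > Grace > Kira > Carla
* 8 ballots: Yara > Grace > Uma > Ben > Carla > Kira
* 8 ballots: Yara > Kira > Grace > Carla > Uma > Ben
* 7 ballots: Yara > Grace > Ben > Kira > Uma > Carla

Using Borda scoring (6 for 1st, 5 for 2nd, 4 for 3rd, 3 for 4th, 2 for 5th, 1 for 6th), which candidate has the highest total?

Yara

Yara: 11×3 + 8×6 + 8×6 + 8×6 + 7×6 = 219
Ben: 11×1 + 8×4 + 8×3 + 8×1 + 7×4 = 103
Uma: 11×2 + 8×5 + 8×4 + 8×2 + 7×2 = 124
Kira: 11×4 + 8×2 + 8×1 + 8×5 + 7×3 = 129
Grace: 11×5 + 8×3 + 8×5 + 8×4 + 7×5 = 186
Carla: 11×6 + 8×1 + 8×2 + 8×3 + 7×1 = 121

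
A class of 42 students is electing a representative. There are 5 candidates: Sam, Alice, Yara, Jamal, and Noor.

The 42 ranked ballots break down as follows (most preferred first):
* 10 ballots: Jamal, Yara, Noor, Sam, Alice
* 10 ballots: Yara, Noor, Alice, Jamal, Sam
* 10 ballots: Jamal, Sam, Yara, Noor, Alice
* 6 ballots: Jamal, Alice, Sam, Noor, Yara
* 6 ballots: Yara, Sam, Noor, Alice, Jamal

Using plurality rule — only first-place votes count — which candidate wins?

Jamal

First-place votes: Sam 0, Alice 0, Yara 16, Jamal 26, Noor 0.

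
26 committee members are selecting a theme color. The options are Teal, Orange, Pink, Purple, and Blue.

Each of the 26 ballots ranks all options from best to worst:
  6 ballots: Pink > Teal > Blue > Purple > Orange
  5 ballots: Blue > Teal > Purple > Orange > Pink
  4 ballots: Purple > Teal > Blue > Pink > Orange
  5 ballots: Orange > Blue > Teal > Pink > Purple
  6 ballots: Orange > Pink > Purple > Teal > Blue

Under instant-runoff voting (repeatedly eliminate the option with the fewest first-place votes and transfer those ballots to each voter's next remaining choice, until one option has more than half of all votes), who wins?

Blue

Round 1: Teal 0, Orange 11, Pink 6, Purple 4, Blue 5. Teal eliminated.
Round 2: Orange 11, Pink 6, Purple 4, Blue 5. Purple eliminated.
Round 3: Orange 11, Pink 6, Blue 9. Pink eliminated.
Round 4: Orange 11, Blue 15. Blue has a majority (≥14).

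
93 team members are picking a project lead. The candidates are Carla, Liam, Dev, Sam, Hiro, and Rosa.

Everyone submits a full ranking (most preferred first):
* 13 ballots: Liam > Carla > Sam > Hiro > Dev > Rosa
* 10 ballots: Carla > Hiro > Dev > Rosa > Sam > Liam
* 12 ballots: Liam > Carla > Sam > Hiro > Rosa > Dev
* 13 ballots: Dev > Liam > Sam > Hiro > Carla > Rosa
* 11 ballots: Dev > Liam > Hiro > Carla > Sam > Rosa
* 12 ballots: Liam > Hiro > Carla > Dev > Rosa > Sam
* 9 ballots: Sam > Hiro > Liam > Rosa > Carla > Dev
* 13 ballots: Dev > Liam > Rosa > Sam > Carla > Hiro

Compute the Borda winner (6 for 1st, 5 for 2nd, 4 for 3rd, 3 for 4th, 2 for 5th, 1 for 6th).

Carla: 13×5 + 10×6 + 12×5 + 13×2 + 11×3 + 12×4 + 9×2 + 13×2 = 336
Liam: 13×6 + 10×1 + 12×6 + 13×5 + 11×5 + 12×6 + 9×4 + 13×5 = 453
Dev: 13×2 + 10×4 + 12×1 + 13×6 + 11×6 + 12×3 + 9×1 + 13×6 = 345
Sam: 13×4 + 10×2 + 12×4 + 13×4 + 11×2 + 12×1 + 9×6 + 13×3 = 299
Hiro: 13×3 + 10×5 + 12×3 + 13×3 + 11×4 + 12×5 + 9×5 + 13×1 = 326
Rosa: 13×1 + 10×3 + 12×2 + 13×1 + 11×1 + 12×2 + 9×3 + 13×4 = 194

Liam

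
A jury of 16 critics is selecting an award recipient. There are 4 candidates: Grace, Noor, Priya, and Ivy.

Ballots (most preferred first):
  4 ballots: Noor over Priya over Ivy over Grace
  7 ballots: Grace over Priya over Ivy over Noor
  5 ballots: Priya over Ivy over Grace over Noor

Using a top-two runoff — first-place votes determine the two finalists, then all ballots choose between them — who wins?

Priya

Round 1 first-place votes: Grace 7, Noor 4, Priya 5, Ivy 0. Grace and Priya advance.
Runoff: Grace is ranked above Priya on 7 ballots, Priya above Grace on 9.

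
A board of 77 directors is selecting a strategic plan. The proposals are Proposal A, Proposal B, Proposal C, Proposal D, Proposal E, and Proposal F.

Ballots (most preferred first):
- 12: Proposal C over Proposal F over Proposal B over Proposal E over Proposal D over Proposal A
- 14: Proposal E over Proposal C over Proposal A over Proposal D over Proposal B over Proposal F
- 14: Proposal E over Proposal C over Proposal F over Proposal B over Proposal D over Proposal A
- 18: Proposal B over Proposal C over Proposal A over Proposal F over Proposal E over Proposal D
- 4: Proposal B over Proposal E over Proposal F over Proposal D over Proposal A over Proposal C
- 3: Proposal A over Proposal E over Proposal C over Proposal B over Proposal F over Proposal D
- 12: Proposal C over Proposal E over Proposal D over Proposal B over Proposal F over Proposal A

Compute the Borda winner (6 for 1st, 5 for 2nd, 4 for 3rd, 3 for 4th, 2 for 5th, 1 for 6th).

Proposal C

Proposal A: 12×1 + 14×4 + 14×1 + 18×4 + 4×2 + 3×6 + 12×1 = 192
Proposal B: 12×4 + 14×2 + 14×3 + 18×6 + 4×6 + 3×3 + 12×3 = 295
Proposal C: 12×6 + 14×5 + 14×5 + 18×5 + 4×1 + 3×4 + 12×6 = 390
Proposal D: 12×2 + 14×3 + 14×2 + 18×1 + 4×3 + 3×1 + 12×4 = 175
Proposal E: 12×3 + 14×6 + 14×6 + 18×2 + 4×5 + 3×5 + 12×5 = 335
Proposal F: 12×5 + 14×1 + 14×4 + 18×3 + 4×4 + 3×2 + 12×2 = 230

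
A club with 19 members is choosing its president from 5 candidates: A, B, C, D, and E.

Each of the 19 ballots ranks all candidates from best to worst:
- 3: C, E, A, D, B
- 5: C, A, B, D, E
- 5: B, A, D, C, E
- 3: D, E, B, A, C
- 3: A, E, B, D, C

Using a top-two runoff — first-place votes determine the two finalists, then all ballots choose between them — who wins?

B

Round 1 first-place votes: A 3, B 5, C 8, D 3, E 0. C and B advance.
Runoff: C is ranked above B on 8 ballots, B above C on 11.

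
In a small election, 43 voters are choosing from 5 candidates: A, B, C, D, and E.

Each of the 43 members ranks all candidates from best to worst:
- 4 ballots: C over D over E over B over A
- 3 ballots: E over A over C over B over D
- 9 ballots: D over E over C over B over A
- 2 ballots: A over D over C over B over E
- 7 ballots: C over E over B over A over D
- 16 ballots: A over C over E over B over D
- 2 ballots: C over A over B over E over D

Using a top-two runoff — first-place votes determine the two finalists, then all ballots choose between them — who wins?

C

Round 1 first-place votes: A 18, B 0, C 13, D 9, E 3. A and C advance.
Runoff: A is ranked above C on 21 ballots, C above A on 22.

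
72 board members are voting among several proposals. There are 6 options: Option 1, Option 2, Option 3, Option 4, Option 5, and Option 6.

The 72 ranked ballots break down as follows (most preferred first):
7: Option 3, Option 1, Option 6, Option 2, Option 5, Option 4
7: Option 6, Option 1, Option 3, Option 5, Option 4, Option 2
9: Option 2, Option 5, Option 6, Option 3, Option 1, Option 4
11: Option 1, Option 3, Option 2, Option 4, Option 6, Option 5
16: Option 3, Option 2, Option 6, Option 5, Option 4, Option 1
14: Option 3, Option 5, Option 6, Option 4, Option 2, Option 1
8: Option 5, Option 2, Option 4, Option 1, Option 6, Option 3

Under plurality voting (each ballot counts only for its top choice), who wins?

Option 3

First-place votes: Option 1 11, Option 2 9, Option 3 37, Option 4 0, Option 5 8, Option 6 7.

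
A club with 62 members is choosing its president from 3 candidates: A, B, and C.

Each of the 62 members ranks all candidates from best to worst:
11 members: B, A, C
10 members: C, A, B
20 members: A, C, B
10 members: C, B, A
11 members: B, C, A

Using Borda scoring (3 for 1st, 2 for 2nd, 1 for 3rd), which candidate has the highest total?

C

A: 11×2 + 10×2 + 20×3 + 10×1 + 11×1 = 123
B: 11×3 + 10×1 + 20×1 + 10×2 + 11×3 = 116
C: 11×1 + 10×3 + 20×2 + 10×3 + 11×2 = 133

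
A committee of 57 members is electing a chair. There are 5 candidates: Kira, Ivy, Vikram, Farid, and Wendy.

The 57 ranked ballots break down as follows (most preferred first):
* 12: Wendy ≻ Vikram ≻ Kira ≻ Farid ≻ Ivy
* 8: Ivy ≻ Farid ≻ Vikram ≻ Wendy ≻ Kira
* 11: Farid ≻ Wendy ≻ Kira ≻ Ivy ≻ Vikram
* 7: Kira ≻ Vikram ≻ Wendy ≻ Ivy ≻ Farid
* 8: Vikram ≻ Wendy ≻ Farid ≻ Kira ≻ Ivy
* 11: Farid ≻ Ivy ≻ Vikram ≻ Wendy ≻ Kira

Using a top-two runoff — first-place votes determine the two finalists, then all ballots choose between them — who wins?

Farid

Round 1 first-place votes: Kira 7, Ivy 8, Vikram 8, Farid 22, Wendy 12. Farid and Wendy advance.
Runoff: Farid is ranked above Wendy on 30 ballots, Wendy above Farid on 27.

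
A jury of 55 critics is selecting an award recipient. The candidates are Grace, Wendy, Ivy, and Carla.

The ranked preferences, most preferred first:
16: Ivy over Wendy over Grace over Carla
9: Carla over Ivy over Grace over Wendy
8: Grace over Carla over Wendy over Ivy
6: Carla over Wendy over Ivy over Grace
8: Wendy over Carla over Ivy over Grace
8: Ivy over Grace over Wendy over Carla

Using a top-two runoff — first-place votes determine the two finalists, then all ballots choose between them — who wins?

Round 1 first-place votes: Grace 8, Wendy 8, Ivy 24, Carla 15. Ivy and Carla advance.
Runoff: Ivy is ranked above Carla on 24 ballots, Carla above Ivy on 31.

Carla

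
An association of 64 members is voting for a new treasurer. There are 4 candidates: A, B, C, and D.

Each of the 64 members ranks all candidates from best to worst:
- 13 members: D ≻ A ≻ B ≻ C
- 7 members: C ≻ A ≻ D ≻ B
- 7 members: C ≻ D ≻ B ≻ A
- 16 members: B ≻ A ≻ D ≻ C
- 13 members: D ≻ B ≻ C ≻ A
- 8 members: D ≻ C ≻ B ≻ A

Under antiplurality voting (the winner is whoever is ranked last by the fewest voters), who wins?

D

Last-place votes: A 28, B 7, C 29, D 0.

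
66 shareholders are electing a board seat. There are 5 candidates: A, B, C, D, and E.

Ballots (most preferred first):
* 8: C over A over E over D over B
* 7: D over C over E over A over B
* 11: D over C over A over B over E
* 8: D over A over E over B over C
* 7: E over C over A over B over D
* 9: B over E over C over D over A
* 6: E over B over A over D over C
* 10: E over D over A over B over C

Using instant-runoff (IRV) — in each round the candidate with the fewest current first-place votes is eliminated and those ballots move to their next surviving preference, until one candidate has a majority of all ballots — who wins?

E

Round 1: A 0, B 9, C 8, D 26, E 23. A eliminated.
Round 2: B 9, C 8, D 26, E 23. C eliminated.
Round 3: B 9, D 26, E 31. B eliminated.
Round 4: D 26, E 40. E has a majority (≥34).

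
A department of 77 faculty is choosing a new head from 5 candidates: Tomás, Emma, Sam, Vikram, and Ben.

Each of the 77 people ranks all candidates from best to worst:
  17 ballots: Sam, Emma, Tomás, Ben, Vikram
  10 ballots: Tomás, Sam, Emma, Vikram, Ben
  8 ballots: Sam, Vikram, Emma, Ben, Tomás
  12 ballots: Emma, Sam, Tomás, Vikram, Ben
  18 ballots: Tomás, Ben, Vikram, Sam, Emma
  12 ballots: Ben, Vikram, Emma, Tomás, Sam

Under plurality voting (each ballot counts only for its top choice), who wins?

First-place votes: Tomás 28, Emma 12, Sam 25, Vikram 0, Ben 12.

Tomás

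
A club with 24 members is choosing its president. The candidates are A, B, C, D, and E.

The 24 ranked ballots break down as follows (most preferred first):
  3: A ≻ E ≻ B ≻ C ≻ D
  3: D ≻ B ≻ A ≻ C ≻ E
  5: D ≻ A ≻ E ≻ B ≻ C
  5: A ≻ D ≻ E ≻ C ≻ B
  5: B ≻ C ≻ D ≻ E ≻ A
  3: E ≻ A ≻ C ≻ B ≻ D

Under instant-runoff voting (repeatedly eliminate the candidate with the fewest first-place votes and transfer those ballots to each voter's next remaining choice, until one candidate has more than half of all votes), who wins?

D

Round 1: A 8, B 5, C 0, D 8, E 3. C eliminated.
Round 2: A 8, B 5, D 8, E 3. E eliminated.
Round 3: A 11, B 5, D 8. B eliminated.
Round 4: A 11, D 13. D has a majority (≥13).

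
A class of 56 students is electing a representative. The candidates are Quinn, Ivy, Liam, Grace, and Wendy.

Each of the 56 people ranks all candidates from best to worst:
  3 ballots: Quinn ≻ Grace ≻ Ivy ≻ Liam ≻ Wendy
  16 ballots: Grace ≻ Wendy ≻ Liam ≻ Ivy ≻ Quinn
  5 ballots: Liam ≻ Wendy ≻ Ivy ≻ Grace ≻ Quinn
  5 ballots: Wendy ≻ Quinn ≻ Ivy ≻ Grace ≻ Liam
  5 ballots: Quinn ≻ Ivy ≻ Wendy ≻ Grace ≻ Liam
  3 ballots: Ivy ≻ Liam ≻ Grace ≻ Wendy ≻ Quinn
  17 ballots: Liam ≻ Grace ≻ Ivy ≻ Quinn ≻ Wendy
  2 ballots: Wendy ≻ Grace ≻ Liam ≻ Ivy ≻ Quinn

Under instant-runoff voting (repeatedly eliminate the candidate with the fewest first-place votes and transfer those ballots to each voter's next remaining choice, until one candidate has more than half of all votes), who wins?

Grace

Round 1: Quinn 8, Ivy 3, Liam 22, Grace 16, Wendy 7. Ivy eliminated.
Round 2: Quinn 8, Liam 25, Grace 16, Wendy 7. Wendy eliminated.
Round 3: Quinn 13, Liam 25, Grace 18. Quinn eliminated.
Round 4: Liam 25, Grace 31. Grace has a majority (≥29).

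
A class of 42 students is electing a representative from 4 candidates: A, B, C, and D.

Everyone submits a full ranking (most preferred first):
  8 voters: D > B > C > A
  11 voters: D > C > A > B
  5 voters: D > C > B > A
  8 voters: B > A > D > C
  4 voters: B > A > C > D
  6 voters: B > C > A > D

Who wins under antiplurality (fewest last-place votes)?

Last-place votes: A 13, B 11, C 8, D 10.

C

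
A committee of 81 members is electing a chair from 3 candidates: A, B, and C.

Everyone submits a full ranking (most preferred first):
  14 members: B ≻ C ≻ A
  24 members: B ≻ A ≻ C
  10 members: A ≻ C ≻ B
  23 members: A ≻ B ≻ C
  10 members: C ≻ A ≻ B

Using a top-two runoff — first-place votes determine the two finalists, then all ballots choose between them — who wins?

Round 1 first-place votes: A 33, B 38, C 10. B and A advance.
Runoff: B is ranked above A on 38 ballots, A above B on 43.

A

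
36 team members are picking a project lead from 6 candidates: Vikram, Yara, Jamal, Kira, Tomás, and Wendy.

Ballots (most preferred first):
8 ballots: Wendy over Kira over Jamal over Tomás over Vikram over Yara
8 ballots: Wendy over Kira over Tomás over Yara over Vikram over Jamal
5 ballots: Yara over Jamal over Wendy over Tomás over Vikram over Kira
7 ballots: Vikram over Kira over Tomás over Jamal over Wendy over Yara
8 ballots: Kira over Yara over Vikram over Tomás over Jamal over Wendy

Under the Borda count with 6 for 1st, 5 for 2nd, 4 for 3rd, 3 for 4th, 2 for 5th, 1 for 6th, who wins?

Kira

Vikram: 8×2 + 8×2 + 5×2 + 7×6 + 8×4 = 116
Yara: 8×1 + 8×3 + 5×6 + 7×1 + 8×5 = 109
Jamal: 8×4 + 8×1 + 5×5 + 7×3 + 8×2 = 102
Kira: 8×5 + 8×5 + 5×1 + 7×5 + 8×6 = 168
Tomás: 8×3 + 8×4 + 5×3 + 7×4 + 8×3 = 123
Wendy: 8×6 + 8×6 + 5×4 + 7×2 + 8×1 = 138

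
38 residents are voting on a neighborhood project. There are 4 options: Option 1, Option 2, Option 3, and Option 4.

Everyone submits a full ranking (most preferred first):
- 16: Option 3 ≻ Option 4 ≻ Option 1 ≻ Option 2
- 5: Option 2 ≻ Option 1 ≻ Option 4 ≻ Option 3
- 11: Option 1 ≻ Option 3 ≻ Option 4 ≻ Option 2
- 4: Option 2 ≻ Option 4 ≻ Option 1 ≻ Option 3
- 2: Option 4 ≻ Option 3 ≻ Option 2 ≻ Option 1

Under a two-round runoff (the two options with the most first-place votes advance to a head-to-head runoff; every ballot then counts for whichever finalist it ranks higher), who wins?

Option 1

Round 1 first-place votes: Option 1 11, Option 2 9, Option 3 16, Option 4 2. Option 3 and Option 1 advance.
Runoff: Option 3 is ranked above Option 1 on 18 ballots, Option 1 above Option 3 on 20.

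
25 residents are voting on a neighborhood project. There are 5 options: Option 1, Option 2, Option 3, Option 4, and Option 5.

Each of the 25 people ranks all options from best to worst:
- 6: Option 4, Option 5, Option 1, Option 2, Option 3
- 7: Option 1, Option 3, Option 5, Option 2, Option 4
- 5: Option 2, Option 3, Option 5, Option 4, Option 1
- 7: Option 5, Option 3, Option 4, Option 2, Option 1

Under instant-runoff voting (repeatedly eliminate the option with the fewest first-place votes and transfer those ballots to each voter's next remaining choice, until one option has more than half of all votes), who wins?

Option 5

Round 1: Option 1 7, Option 2 5, Option 3 0, Option 4 6, Option 5 7. Option 3 eliminated.
Round 2: Option 1 7, Option 2 5, Option 4 6, Option 5 7. Option 2 eliminated.
Round 3: Option 1 7, Option 4 6, Option 5 12. Option 4 eliminated.
Round 4: Option 1 7, Option 5 18. Option 5 has a majority (≥13).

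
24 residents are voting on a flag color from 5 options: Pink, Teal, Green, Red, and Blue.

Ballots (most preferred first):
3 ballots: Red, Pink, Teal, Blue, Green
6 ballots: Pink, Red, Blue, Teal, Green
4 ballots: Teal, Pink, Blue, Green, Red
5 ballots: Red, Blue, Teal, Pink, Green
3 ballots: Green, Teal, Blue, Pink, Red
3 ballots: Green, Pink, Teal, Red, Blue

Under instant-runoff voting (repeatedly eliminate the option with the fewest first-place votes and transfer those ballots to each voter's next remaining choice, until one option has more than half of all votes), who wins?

Round 1: Pink 6, Teal 4, Green 6, Red 8, Blue 0. Blue eliminated.
Round 2: Pink 6, Teal 4, Green 6, Red 8. Teal eliminated.
Round 3: Pink 10, Green 6, Red 8. Green eliminated.
Round 4: Pink 16, Red 8. Pink has a majority (≥13).

Pink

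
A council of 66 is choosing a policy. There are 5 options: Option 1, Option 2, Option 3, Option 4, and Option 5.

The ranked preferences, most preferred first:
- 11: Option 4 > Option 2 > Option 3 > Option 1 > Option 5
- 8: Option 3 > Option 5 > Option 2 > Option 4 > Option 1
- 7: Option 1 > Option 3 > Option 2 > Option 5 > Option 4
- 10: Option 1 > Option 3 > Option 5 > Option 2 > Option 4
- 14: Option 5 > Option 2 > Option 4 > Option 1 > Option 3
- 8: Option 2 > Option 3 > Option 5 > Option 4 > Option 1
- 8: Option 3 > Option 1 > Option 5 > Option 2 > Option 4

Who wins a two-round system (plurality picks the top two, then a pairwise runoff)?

Round 1 first-place votes: Option 1 17, Option 2 8, Option 3 16, Option 4 11, Option 5 14. Option 1 and Option 3 advance.
Runoff: Option 1 is ranked above Option 3 on 31 ballots, Option 3 above Option 1 on 35.

Option 3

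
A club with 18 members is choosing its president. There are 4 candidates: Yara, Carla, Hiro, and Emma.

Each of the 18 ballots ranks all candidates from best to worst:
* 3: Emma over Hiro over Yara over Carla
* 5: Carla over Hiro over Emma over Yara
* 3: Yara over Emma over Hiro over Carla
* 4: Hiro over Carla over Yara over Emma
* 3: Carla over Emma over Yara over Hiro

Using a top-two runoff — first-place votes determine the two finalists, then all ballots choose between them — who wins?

Round 1 first-place votes: Yara 3, Carla 8, Hiro 4, Emma 3. Carla and Hiro advance.
Runoff: Carla is ranked above Hiro on 8 ballots, Hiro above Carla on 10.

Hiro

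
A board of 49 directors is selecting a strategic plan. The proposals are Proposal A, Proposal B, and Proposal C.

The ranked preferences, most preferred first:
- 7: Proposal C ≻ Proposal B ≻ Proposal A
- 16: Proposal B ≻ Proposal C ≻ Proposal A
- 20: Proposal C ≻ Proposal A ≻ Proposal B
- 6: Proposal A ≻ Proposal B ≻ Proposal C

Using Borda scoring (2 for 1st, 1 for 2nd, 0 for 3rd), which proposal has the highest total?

Proposal C

Proposal A: 7×0 + 16×0 + 20×1 + 6×2 = 32
Proposal B: 7×1 + 16×2 + 20×0 + 6×1 = 45
Proposal C: 7×2 + 16×1 + 20×2 + 6×0 = 70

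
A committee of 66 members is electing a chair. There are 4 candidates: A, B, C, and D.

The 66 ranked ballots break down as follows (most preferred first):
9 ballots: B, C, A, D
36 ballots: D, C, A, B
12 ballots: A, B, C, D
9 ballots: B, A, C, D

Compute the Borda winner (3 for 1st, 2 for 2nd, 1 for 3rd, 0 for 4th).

A: 9×1 + 36×1 + 12×3 + 9×2 = 99
B: 9×3 + 36×0 + 12×2 + 9×3 = 78
C: 9×2 + 36×2 + 12×1 + 9×1 = 111
D: 9×0 + 36×3 + 12×0 + 9×0 = 108

C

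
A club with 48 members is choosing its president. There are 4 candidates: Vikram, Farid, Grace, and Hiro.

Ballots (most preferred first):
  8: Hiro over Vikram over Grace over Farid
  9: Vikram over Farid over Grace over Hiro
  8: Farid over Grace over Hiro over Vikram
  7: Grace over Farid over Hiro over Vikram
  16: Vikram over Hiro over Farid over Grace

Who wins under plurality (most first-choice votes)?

Vikram

First-place votes: Vikram 25, Farid 8, Grace 7, Hiro 8.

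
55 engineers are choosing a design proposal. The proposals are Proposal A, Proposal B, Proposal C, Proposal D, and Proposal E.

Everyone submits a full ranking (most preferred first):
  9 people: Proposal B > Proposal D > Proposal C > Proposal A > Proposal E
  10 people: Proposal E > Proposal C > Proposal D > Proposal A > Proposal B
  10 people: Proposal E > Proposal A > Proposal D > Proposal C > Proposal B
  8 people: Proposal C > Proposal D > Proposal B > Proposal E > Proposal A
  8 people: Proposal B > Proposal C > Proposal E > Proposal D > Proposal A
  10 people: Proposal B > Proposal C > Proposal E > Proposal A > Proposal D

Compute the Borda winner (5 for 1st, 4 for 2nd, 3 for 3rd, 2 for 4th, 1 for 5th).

Proposal C

Proposal A: 9×2 + 10×2 + 10×4 + 8×1 + 8×1 + 10×2 = 114
Proposal B: 9×5 + 10×1 + 10×1 + 8×3 + 8×5 + 10×5 = 179
Proposal C: 9×3 + 10×4 + 10×2 + 8×5 + 8×4 + 10×4 = 199
Proposal D: 9×4 + 10×3 + 10×3 + 8×4 + 8×2 + 10×1 = 154
Proposal E: 9×1 + 10×5 + 10×5 + 8×2 + 8×3 + 10×3 = 179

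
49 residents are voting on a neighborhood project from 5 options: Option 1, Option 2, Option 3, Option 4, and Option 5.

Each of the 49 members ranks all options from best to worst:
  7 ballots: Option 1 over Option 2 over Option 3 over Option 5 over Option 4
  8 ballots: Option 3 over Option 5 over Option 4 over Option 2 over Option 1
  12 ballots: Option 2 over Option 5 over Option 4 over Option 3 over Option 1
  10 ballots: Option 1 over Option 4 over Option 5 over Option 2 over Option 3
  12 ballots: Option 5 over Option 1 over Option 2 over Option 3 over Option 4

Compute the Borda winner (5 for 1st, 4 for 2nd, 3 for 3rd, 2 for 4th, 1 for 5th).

Option 1: 7×5 + 8×1 + 12×1 + 10×5 + 12×4 = 153
Option 2: 7×4 + 8×2 + 12×5 + 10×2 + 12×3 = 160
Option 3: 7×3 + 8×5 + 12×2 + 10×1 + 12×2 = 119
Option 4: 7×1 + 8×3 + 12×3 + 10×4 + 12×1 = 119
Option 5: 7×2 + 8×4 + 12×4 + 10×3 + 12×5 = 184

Option 5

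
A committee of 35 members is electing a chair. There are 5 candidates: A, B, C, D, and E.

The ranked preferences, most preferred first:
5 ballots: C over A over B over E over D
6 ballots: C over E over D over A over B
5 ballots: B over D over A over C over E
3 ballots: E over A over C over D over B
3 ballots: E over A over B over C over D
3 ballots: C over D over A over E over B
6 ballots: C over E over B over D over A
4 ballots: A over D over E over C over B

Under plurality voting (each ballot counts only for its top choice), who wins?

C

First-place votes: A 4, B 5, C 20, D 0, E 6.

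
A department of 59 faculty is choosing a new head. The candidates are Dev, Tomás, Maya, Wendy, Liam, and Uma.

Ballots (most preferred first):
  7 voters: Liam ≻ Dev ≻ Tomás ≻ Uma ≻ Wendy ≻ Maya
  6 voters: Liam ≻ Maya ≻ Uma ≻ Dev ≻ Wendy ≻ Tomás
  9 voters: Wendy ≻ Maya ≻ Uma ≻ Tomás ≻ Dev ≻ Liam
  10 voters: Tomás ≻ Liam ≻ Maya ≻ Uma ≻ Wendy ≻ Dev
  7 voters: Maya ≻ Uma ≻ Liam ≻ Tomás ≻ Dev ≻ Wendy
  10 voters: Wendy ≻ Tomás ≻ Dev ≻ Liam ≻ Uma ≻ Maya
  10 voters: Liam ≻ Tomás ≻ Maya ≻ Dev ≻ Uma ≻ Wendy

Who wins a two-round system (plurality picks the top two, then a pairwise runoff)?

Liam

Round 1 first-place votes: Dev 0, Tomás 10, Maya 7, Wendy 19, Liam 23, Uma 0. Liam and Wendy advance.
Runoff: Liam is ranked above Wendy on 40 ballots, Wendy above Liam on 19.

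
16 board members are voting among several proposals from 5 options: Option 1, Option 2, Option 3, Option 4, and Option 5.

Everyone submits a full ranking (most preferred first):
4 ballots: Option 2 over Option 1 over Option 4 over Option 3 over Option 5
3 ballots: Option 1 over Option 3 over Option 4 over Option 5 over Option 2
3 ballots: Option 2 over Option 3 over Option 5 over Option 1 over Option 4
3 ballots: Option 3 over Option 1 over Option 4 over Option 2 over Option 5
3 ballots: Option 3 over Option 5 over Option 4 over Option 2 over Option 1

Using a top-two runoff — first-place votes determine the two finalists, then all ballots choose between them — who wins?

Option 3

Round 1 first-place votes: Option 1 3, Option 2 7, Option 3 6, Option 4 0, Option 5 0. Option 2 and Option 3 advance.
Runoff: Option 2 is ranked above Option 3 on 7 ballots, Option 3 above Option 2 on 9.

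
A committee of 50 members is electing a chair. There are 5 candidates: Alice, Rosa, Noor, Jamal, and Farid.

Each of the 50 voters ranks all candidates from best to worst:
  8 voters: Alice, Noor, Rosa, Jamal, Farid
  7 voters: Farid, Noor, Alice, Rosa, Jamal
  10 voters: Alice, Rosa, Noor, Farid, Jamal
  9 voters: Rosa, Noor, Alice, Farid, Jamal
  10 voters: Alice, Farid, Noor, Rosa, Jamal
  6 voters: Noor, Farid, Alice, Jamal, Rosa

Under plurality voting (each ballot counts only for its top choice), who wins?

First-place votes: Alice 28, Rosa 9, Noor 6, Jamal 0, Farid 7.

Alice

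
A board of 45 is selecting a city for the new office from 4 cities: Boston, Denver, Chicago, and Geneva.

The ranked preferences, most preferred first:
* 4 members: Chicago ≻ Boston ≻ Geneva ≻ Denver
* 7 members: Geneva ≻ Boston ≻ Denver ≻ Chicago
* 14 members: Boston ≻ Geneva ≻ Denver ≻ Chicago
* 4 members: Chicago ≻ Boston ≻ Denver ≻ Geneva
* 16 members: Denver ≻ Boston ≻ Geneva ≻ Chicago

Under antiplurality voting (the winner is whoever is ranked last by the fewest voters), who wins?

Boston

Last-place votes: Boston 0, Denver 4, Chicago 37, Geneva 4.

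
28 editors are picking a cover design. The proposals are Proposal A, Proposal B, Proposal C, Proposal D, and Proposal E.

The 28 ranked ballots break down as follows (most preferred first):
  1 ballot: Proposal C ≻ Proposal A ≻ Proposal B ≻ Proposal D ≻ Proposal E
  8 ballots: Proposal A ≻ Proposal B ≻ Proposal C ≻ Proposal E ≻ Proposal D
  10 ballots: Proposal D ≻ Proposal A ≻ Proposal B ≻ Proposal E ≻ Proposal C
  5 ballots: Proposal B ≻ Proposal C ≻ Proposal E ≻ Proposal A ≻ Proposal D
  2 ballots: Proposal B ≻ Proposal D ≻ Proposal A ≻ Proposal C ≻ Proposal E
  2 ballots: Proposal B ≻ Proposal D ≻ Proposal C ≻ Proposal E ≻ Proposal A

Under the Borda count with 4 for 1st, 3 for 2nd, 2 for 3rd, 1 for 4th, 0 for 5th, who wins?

Proposal A: 1×3 + 8×4 + 10×3 + 5×1 + 2×2 + 2×0 = 74
Proposal B: 1×2 + 8×3 + 10×2 + 5×4 + 2×4 + 2×4 = 82
Proposal C: 1×4 + 8×2 + 10×0 + 5×3 + 2×1 + 2×2 = 41
Proposal D: 1×1 + 8×0 + 10×4 + 5×0 + 2×3 + 2×3 = 53
Proposal E: 1×0 + 8×1 + 10×1 + 5×2 + 2×0 + 2×1 = 30

Proposal B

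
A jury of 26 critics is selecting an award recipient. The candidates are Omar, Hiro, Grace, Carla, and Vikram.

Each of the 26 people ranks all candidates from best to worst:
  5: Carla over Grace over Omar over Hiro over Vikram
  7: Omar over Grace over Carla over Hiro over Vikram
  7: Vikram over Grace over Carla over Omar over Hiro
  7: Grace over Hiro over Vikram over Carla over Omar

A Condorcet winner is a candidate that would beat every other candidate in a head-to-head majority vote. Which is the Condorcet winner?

Grace vs Omar: 19–7
Grace vs Hiro: 26–0
Grace vs Carla: 21–5
Grace vs Vikram: 19–7
Grace beats every other candidate.

Grace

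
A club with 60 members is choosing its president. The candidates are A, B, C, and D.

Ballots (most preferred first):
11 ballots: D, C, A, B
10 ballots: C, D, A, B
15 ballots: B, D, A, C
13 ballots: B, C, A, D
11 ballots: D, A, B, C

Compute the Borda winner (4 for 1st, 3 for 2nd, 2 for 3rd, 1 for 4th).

A: 11×2 + 10×2 + 15×2 + 13×2 + 11×3 = 131
B: 11×1 + 10×1 + 15×4 + 13×4 + 11×2 = 155
C: 11×3 + 10×4 + 15×1 + 13×3 + 11×1 = 138
D: 11×4 + 10×3 + 15×3 + 13×1 + 11×4 = 176

D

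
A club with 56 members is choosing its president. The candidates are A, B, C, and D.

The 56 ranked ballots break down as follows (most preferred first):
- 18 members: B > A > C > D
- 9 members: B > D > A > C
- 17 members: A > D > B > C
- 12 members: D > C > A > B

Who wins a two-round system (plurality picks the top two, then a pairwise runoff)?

A

Round 1 first-place votes: A 17, B 27, C 0, D 12. B and A advance.
Runoff: B is ranked above A on 27 ballots, A above B on 29.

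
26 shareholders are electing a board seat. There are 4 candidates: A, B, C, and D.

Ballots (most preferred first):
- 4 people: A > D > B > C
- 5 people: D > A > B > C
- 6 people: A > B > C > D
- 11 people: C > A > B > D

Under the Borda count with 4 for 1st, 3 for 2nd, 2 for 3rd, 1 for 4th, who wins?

A: 4×4 + 5×3 + 6×4 + 11×3 = 88
B: 4×2 + 5×2 + 6×3 + 11×2 = 58
C: 4×1 + 5×1 + 6×2 + 11×4 = 65
D: 4×3 + 5×4 + 6×1 + 11×1 = 49

A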